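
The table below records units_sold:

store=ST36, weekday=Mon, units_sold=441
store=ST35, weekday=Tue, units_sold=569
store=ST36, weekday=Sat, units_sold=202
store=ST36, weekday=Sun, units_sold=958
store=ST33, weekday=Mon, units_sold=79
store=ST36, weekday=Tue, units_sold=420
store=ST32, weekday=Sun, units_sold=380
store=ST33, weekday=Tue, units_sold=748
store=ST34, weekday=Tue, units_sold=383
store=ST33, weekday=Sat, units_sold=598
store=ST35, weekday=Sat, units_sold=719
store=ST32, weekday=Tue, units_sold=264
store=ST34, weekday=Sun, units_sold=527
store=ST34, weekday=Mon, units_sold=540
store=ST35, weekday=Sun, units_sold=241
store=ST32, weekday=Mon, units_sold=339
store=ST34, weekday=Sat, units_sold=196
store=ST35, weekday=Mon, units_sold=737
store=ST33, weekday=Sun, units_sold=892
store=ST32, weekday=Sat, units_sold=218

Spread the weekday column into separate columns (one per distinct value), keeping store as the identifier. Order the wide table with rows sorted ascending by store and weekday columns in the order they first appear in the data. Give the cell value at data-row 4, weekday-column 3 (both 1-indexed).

With rows sorted ascending by store, row 4 is store=ST35. weekday columns in first-appearance order: Mon, Tue, Sat, Sun; column 3 is Sat.
Long rows with store=ST35, weekday=Sat: units_sold = 719.

719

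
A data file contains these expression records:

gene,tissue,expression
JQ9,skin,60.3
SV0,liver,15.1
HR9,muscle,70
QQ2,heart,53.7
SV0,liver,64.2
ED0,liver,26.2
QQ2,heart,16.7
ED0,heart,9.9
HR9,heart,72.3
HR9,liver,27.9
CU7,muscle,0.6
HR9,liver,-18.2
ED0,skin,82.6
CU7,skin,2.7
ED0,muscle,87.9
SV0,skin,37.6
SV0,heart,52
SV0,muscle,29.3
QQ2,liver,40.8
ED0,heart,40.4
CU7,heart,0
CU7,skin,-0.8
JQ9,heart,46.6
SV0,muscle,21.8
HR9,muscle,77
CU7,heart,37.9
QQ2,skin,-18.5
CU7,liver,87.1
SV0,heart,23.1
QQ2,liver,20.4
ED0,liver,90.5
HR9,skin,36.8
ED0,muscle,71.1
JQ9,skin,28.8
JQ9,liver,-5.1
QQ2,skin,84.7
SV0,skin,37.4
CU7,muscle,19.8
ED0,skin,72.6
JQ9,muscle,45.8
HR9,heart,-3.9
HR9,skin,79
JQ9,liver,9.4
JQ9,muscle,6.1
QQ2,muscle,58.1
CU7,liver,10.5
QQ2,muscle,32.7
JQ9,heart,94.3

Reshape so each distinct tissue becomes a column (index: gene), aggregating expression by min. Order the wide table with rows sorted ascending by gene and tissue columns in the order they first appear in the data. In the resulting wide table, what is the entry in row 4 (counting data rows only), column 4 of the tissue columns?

46.6

With rows sorted ascending by gene, row 4 is gene=JQ9. tissue columns in first-appearance order: skin, liver, muscle, heart; column 4 is heart.
Long rows with gene=JQ9, tissue=heart: min(46.6, 94.3) = 46.6.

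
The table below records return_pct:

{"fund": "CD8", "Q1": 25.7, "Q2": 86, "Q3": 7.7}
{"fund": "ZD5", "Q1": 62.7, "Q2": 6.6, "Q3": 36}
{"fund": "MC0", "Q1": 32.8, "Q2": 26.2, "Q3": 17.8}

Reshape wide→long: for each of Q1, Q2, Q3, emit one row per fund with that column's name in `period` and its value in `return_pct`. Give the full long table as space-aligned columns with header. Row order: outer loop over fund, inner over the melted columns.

Each (fund, column) pair becomes one row: 3 × 3 = 9 rows.
For example, (CD8, Q1) → return_pct=25.7.

fund  period  return_pct
CD8   Q1      25.7      
CD8   Q2      86        
CD8   Q3      7.7       
ZD5   Q1      62.7      
ZD5   Q2      6.6       
ZD5   Q3      36        
MC0   Q1      32.8      
MC0   Q2      26.2      
MC0   Q3      17.8      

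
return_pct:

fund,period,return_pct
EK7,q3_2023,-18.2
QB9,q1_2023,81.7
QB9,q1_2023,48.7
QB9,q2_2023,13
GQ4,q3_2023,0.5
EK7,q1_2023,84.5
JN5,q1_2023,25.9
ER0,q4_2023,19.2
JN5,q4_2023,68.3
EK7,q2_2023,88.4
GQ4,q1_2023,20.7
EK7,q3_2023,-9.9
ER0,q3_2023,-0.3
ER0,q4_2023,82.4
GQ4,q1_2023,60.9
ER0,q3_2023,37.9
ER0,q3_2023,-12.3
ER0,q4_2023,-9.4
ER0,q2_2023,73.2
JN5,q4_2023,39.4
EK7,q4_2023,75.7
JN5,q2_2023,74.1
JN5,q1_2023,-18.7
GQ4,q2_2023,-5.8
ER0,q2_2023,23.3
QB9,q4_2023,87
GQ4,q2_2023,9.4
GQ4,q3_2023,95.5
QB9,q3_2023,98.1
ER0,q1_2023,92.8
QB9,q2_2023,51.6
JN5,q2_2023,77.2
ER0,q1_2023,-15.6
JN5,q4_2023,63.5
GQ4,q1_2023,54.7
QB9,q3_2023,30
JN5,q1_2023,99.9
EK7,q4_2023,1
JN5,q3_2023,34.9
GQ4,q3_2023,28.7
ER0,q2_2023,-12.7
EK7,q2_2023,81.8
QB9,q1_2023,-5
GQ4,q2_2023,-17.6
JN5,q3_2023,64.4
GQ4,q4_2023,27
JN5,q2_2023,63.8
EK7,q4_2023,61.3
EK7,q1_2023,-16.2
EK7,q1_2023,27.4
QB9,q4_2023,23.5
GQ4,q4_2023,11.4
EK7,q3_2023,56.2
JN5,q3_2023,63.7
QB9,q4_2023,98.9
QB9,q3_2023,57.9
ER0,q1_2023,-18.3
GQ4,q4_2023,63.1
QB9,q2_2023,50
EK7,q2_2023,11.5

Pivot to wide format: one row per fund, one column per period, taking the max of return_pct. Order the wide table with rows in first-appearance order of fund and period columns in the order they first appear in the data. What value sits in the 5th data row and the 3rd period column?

With rows in first-appearance order of fund, row 5 is fund=ER0. period columns in first-appearance order: q3_2023, q1_2023, q2_2023, q4_2023; column 3 is q2_2023.
Long rows with fund=ER0, period=q2_2023: max(73.2, 23.3, -12.7) = 73.2.

73.2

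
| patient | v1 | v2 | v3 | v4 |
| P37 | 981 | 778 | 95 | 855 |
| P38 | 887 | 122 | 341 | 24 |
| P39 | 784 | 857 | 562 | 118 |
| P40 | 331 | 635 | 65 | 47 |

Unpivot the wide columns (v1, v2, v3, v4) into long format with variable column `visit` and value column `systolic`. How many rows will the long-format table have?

4 patient values × 4 melted columns = 16 rows.

16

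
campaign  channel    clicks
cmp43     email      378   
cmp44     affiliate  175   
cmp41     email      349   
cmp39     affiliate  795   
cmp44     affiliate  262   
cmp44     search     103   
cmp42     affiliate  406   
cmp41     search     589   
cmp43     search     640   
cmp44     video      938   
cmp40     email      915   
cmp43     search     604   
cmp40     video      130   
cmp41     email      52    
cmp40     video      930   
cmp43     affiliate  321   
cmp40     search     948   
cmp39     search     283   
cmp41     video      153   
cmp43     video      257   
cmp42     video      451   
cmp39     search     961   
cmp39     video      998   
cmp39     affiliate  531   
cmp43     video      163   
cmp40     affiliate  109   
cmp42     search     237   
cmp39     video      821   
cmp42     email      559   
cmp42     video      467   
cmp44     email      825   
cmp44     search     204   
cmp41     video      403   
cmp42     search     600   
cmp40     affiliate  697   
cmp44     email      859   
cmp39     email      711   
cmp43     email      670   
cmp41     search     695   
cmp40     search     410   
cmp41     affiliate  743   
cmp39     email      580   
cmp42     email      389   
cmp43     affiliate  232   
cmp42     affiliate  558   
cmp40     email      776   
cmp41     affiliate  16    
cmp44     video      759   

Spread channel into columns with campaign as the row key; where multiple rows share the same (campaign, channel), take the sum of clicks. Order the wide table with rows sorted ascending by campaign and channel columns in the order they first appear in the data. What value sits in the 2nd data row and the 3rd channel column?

1358

With rows sorted ascending by campaign, row 2 is campaign=cmp40. channel columns in first-appearance order: email, affiliate, search, video; column 3 is search.
Long rows with campaign=cmp40, channel=search: 948 + 410 = 1358.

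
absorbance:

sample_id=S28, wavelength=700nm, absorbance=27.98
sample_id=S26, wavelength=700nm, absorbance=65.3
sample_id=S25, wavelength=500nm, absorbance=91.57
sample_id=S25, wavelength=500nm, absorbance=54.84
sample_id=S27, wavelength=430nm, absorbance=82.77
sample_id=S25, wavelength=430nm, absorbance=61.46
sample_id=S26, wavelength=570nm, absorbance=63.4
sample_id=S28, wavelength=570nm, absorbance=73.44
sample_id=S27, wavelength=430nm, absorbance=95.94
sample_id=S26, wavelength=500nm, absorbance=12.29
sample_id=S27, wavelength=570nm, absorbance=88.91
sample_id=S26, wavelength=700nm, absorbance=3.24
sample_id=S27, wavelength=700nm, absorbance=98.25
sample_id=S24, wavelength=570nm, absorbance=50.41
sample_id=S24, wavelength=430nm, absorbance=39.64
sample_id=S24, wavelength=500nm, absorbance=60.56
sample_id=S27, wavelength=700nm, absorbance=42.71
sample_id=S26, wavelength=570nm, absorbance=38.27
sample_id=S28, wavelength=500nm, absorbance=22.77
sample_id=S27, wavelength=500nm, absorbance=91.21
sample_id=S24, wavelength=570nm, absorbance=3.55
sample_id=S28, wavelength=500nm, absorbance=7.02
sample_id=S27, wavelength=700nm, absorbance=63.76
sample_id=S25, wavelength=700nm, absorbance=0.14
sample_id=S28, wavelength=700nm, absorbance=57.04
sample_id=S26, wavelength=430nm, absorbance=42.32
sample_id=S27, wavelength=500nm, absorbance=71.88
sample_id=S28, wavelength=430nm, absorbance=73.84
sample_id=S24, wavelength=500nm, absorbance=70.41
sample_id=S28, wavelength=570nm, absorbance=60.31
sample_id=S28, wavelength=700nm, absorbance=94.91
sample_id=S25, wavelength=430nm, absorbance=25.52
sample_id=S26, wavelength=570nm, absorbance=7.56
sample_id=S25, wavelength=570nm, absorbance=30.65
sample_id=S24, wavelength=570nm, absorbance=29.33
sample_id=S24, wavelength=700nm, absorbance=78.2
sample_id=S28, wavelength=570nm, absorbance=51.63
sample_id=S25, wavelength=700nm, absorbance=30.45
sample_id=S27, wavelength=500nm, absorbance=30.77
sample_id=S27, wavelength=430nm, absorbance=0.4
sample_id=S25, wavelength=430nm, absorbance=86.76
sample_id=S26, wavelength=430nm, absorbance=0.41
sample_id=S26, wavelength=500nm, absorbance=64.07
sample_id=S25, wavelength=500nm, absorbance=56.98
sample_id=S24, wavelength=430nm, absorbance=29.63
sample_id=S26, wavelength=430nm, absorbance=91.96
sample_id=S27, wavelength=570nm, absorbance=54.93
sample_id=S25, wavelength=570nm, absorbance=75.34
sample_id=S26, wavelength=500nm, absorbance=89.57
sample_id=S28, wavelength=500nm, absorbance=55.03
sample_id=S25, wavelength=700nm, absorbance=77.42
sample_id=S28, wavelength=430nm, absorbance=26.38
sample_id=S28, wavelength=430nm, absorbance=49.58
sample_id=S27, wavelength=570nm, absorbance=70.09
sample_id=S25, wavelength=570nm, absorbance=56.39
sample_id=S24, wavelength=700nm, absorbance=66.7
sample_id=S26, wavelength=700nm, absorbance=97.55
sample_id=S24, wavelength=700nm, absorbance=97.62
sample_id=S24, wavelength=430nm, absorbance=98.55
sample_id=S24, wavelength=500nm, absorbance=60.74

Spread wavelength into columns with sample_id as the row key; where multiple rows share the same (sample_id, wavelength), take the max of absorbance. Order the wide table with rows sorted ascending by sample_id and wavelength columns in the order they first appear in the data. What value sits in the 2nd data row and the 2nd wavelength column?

With rows sorted ascending by sample_id, row 2 is sample_id=S25. wavelength columns in first-appearance order: 700nm, 500nm, 430nm, 570nm; column 2 is 500nm.
Long rows with sample_id=S25, wavelength=500nm: max(91.57, 54.84, 56.98) = 91.57.

91.57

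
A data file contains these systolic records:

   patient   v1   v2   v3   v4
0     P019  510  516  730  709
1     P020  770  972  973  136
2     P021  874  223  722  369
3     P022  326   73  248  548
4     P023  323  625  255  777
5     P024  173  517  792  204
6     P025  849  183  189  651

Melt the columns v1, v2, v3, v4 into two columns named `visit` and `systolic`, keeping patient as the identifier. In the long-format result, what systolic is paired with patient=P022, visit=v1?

326

Unpivoting turns each (patient, wide-column) pair into one long row.
The wide cell at row P022, column v1 holds 326, so the long row (P022, v1) has systolic=326.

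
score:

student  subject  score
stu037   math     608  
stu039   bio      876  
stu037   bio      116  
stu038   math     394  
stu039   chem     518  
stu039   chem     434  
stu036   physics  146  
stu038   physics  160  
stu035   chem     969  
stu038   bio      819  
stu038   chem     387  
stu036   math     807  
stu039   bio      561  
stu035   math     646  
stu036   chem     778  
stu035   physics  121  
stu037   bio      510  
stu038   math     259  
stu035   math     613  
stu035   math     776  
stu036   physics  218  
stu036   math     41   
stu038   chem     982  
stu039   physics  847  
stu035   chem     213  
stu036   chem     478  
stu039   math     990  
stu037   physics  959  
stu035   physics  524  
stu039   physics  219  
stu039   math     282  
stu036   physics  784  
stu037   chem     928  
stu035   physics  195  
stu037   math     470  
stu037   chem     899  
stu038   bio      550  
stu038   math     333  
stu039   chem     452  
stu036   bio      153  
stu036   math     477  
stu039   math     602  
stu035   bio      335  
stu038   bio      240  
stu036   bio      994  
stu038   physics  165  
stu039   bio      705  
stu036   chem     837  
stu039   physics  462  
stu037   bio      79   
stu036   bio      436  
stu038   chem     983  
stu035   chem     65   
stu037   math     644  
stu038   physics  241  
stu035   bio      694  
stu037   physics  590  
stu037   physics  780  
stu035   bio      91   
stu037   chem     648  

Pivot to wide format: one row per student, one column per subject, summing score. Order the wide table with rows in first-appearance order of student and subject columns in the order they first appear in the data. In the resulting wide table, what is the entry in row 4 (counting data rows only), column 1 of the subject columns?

With rows in first-appearance order of student, row 4 is student=stu036. subject columns in first-appearance order: math, bio, chem, physics; column 1 is math.
Long rows with student=stu036, subject=math: 807 + 41 + 477 = 1325.

1325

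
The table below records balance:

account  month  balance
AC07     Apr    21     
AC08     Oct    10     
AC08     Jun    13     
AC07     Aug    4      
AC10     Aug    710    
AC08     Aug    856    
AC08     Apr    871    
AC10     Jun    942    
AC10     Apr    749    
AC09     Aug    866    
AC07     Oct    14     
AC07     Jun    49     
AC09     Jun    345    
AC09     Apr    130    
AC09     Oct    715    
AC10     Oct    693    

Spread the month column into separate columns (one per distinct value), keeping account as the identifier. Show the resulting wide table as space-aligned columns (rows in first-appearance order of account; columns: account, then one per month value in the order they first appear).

account  Apr  Oct  Jun  Aug
AC07     21   14   49   4  
AC08     871  10   13   856
AC10     749  693  942  710
AC09     130  715  345  866

Columns: account plus the 4 distinct month values (Apr, Oct, Jun, Aug).
For example, row AC07 column Apr takes balance=21 from the long row (AC07, Apr).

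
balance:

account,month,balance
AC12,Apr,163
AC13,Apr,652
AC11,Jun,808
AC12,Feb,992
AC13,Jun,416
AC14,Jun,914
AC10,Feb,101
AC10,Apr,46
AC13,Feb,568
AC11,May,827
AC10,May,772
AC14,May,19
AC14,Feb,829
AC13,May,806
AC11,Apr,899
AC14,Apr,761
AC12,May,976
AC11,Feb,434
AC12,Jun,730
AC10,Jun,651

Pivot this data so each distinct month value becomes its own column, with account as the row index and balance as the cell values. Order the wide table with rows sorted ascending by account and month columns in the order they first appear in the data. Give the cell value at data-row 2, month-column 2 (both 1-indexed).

808

With rows sorted ascending by account, row 2 is account=AC11. month columns in first-appearance order: Apr, Jun, Feb, May; column 2 is Jun.
Long rows with account=AC11, month=Jun: balance = 808.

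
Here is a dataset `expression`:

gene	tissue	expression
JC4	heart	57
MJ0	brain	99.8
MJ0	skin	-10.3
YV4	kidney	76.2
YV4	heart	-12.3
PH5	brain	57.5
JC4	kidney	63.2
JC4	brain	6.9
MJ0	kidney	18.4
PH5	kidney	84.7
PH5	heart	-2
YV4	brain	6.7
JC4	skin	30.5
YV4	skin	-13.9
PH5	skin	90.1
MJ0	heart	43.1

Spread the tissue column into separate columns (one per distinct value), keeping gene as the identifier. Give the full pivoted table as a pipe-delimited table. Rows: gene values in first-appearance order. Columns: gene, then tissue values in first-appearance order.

| gene | heart | brain | skin | kidney |
| JC4 | 57 | 6.9 | 30.5 | 63.2 |
| MJ0 | 43.1 | 99.8 | -10.3 | 18.4 |
| YV4 | -12.3 | 6.7 | -13.9 | 76.2 |
| PH5 | -2 | 57.5 | 90.1 | 84.7 |

Columns: gene plus the 4 distinct tissue values (heart, brain, skin, kidney).
For example, row JC4 column heart takes expression=57 from the long row (JC4, heart).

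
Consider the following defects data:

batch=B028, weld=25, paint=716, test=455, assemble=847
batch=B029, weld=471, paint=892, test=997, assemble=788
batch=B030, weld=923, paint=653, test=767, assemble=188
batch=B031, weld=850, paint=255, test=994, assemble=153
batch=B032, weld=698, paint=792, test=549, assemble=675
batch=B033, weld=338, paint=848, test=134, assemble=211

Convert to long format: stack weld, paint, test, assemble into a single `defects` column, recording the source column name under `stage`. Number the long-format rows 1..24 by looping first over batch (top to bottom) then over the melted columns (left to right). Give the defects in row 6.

24 rows total (6 × 4). Row 6: index ⌊(6-1)/4⌋ = 1 into batch → B029; (6-1) mod 4 = 1 into the melted columns → paint.
So row 6 is (B029, paint, 892); defects = 892.

892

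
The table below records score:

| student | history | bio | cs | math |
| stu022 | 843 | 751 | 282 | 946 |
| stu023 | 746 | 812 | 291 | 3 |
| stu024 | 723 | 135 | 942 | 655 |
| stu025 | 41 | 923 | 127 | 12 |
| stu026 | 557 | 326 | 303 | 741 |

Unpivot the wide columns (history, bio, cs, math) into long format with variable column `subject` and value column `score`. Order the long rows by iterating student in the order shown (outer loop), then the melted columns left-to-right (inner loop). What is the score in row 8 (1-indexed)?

3

20 rows total (5 × 4). Row 8: index ⌊(8-1)/4⌋ = 1 into student → stu023; (8-1) mod 4 = 3 into the melted columns → math.
So row 8 is (stu023, math, 3); score = 3.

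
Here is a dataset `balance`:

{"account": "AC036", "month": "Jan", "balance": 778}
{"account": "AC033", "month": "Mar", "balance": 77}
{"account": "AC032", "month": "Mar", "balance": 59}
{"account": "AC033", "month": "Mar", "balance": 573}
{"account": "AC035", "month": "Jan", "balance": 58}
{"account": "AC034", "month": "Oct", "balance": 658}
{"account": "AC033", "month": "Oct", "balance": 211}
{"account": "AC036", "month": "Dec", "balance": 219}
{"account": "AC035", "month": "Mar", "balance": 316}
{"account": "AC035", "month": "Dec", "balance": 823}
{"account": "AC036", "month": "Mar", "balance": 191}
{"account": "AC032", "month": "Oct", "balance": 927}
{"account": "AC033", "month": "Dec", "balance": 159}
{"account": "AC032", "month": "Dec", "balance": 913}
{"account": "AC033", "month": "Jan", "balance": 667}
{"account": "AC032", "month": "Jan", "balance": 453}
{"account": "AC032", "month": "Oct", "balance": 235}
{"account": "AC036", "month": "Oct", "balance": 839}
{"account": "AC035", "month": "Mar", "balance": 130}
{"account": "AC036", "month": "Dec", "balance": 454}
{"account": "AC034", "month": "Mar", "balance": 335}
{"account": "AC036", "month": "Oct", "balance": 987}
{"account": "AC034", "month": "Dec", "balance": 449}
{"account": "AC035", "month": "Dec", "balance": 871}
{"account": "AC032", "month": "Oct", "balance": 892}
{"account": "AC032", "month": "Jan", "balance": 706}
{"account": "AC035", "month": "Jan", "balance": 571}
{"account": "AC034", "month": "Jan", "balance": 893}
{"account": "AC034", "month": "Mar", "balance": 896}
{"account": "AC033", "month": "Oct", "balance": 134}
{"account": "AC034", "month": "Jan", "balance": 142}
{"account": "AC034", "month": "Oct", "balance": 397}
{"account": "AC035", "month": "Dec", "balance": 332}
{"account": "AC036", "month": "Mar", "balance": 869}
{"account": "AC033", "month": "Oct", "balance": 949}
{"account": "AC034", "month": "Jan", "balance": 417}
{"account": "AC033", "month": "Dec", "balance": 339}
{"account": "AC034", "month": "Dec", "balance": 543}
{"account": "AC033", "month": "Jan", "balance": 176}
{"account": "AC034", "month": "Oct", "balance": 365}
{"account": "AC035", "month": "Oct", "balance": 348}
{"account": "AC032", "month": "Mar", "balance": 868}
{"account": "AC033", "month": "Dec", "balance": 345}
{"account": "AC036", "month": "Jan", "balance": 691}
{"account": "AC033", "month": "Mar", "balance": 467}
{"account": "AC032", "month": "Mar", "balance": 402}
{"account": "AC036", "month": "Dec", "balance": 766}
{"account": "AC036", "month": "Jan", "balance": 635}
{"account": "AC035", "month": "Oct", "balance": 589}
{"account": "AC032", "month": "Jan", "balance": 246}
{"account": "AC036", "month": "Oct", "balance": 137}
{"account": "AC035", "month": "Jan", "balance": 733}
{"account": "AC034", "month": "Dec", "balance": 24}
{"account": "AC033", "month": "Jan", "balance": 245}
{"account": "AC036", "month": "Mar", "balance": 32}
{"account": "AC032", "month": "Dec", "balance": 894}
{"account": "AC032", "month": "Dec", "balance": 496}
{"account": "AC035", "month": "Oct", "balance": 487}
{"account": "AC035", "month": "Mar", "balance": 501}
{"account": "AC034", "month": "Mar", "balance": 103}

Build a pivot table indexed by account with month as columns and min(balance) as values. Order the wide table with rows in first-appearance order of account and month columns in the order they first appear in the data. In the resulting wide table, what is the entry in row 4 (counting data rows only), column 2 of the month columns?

With rows in first-appearance order of account, row 4 is account=AC035. month columns in first-appearance order: Jan, Mar, Oct, Dec; column 2 is Mar.
Long rows with account=AC035, month=Mar: min(316, 130, 501) = 130.

130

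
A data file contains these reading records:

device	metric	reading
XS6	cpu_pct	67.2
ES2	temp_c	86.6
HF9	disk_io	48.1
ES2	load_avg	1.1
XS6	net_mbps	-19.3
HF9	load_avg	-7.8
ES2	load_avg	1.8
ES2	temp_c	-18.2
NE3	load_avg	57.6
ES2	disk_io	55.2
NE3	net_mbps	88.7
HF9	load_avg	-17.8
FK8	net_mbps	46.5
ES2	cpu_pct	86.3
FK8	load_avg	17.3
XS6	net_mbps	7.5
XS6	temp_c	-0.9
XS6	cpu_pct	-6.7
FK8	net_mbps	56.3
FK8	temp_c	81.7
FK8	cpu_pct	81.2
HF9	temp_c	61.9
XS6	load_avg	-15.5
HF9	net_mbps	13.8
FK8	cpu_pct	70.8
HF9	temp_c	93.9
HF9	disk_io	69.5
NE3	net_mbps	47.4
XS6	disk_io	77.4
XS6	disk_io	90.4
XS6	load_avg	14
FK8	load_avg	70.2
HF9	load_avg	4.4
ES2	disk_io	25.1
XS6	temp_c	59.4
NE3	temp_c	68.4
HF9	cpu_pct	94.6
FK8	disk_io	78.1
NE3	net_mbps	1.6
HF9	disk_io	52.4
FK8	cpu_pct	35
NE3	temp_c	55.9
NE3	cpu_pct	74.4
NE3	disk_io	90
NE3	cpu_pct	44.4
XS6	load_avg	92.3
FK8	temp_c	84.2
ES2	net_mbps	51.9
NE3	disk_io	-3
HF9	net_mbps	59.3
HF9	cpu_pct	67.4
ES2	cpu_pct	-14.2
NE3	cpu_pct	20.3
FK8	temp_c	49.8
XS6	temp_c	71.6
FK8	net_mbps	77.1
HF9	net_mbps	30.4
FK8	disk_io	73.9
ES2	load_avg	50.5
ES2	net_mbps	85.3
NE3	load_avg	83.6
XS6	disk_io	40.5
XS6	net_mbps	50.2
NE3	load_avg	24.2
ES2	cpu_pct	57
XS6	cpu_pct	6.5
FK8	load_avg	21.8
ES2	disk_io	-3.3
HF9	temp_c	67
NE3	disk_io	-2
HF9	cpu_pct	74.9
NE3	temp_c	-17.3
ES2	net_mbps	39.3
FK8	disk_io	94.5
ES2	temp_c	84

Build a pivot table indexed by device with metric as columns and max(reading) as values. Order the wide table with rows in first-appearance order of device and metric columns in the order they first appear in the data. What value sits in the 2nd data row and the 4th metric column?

50.5

With rows in first-appearance order of device, row 2 is device=ES2. metric columns in first-appearance order: cpu_pct, temp_c, disk_io, load_avg, net_mbps; column 4 is load_avg.
Long rows with device=ES2, metric=load_avg: max(1.1, 1.8, 50.5) = 50.5.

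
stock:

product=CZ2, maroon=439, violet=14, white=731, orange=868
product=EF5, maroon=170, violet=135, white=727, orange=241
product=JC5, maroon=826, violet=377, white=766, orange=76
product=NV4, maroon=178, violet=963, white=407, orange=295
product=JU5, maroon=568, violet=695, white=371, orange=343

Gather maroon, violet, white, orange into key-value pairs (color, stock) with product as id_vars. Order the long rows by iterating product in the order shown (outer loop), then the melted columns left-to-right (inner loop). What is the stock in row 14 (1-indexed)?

20 rows total (5 × 4). Row 14: index ⌊(14-1)/4⌋ = 3 into product → NV4; (14-1) mod 4 = 1 into the melted columns → violet.
So row 14 is (NV4, violet, 963); stock = 963.

963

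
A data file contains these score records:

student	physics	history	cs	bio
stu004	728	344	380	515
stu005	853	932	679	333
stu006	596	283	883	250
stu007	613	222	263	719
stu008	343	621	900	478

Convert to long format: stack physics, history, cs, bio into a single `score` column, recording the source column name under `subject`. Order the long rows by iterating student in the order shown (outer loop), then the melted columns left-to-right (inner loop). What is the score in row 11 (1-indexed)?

20 rows total (5 × 4). Row 11: index ⌊(11-1)/4⌋ = 2 into student → stu006; (11-1) mod 4 = 2 into the melted columns → cs.
So row 11 is (stu006, cs, 883); score = 883.

883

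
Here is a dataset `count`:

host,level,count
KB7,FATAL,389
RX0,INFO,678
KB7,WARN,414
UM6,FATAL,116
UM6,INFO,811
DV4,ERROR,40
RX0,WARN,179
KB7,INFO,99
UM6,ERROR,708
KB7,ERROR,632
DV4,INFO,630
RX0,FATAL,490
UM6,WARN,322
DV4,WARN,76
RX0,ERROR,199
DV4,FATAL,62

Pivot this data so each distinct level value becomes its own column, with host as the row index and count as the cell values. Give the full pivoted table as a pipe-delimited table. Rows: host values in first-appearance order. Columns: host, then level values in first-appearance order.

Columns: host plus the 4 distinct level values (FATAL, INFO, WARN, ERROR).
For example, row KB7 column FATAL takes count=389 from the long row (KB7, FATAL).

| host | FATAL | INFO | WARN | ERROR |
| KB7 | 389 | 99 | 414 | 632 |
| RX0 | 490 | 678 | 179 | 199 |
| UM6 | 116 | 811 | 322 | 708 |
| DV4 | 62 | 630 | 76 | 40 |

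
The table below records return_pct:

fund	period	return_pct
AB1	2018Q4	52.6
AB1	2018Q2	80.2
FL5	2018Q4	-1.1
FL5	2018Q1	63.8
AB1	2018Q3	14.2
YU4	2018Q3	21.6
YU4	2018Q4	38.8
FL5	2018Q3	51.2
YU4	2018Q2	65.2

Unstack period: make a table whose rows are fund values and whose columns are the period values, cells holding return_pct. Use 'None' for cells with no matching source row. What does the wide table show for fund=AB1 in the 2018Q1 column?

No long-format row has fund=AB1 and period=2018Q1, so the cell is None.

None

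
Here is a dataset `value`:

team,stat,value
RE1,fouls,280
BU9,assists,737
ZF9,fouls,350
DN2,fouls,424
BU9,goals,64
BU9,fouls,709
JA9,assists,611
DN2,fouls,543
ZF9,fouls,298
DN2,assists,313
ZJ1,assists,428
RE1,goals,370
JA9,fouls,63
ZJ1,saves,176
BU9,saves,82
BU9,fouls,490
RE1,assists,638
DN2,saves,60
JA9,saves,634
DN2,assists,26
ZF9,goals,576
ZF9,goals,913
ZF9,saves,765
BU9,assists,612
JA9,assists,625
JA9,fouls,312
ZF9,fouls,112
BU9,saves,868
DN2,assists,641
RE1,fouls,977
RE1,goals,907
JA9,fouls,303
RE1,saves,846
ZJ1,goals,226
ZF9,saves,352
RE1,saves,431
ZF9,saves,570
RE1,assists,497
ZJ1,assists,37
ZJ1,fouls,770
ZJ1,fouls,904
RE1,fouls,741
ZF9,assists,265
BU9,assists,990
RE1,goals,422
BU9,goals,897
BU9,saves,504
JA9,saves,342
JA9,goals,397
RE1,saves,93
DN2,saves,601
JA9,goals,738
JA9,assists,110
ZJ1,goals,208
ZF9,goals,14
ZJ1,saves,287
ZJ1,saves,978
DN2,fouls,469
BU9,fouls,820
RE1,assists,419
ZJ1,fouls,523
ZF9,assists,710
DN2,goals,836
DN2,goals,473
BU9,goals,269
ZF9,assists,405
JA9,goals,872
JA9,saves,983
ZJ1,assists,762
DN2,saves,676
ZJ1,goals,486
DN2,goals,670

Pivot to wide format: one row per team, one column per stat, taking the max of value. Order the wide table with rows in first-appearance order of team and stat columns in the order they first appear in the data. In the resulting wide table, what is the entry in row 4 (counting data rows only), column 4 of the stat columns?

With rows in first-appearance order of team, row 4 is team=DN2. stat columns in first-appearance order: fouls, assists, goals, saves; column 4 is saves.
Long rows with team=DN2, stat=saves: max(60, 601, 676) = 676.

676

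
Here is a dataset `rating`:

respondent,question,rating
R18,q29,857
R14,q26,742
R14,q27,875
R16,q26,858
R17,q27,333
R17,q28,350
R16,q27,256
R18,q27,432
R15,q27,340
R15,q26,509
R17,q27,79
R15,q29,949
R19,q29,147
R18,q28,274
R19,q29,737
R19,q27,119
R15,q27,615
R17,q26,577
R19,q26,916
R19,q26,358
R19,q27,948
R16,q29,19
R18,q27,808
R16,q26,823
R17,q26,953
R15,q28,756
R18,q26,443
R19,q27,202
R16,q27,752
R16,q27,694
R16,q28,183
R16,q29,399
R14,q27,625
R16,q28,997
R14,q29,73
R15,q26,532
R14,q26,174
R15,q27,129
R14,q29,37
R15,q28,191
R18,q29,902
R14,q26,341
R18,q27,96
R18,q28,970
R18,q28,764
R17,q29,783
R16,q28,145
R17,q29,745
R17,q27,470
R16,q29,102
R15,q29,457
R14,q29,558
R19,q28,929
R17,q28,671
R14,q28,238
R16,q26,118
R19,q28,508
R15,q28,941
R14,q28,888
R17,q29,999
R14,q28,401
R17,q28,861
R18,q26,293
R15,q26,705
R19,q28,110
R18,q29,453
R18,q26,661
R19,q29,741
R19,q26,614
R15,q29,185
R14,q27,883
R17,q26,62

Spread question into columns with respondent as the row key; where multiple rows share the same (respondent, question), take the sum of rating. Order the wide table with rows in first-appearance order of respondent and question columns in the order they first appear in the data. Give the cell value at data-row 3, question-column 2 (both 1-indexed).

With rows in first-appearance order of respondent, row 3 is respondent=R16. question columns in first-appearance order: q29, q26, q27, q28; column 2 is q26.
Long rows with respondent=R16, question=q26: 858 + 823 + 118 = 1799.

1799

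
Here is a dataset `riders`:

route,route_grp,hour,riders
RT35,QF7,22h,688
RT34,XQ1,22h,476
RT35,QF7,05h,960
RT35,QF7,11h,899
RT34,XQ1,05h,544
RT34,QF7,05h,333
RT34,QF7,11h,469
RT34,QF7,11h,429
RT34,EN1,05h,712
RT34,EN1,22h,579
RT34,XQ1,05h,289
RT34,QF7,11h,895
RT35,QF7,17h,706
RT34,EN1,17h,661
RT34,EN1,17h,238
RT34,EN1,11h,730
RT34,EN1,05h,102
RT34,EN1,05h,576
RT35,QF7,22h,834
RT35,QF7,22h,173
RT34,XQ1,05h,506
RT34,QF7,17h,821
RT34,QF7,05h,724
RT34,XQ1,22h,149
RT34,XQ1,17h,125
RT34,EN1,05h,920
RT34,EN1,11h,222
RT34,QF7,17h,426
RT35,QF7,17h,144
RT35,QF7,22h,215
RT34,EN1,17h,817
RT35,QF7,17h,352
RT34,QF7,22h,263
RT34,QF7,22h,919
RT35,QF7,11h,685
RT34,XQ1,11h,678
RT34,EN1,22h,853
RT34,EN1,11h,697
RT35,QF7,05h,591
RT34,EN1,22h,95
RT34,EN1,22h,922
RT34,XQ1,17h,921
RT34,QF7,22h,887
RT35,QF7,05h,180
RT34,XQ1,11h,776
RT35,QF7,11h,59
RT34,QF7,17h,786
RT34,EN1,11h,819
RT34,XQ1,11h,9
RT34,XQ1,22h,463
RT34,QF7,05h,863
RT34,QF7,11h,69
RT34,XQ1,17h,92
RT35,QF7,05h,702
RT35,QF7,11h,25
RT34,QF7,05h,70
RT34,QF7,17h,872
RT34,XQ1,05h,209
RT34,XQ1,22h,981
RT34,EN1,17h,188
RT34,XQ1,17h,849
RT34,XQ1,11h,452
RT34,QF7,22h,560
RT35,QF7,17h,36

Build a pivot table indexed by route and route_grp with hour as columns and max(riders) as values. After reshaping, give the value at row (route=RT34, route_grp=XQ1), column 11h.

776

Rows with route=RT34, route_grp=XQ1 and hour=11h: riders values are 678, 776, 9, 452.
max(678, 776, 9, 452) = 776.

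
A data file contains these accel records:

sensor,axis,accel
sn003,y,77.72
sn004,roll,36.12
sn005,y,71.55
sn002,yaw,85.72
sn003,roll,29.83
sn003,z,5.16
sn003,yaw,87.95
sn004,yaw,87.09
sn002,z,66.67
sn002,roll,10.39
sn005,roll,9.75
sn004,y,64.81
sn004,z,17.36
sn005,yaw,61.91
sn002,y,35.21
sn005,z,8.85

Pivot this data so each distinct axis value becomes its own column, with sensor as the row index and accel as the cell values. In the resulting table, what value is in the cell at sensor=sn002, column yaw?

Wide layout: rows indexed by sensor, columns are the 4 distinct axis values (y, roll, yaw, z).
Cell (sensor=sn002, axis=yaw) draws from the long row where sensor=sn002 and axis=yaw, which has accel=85.72.

85.72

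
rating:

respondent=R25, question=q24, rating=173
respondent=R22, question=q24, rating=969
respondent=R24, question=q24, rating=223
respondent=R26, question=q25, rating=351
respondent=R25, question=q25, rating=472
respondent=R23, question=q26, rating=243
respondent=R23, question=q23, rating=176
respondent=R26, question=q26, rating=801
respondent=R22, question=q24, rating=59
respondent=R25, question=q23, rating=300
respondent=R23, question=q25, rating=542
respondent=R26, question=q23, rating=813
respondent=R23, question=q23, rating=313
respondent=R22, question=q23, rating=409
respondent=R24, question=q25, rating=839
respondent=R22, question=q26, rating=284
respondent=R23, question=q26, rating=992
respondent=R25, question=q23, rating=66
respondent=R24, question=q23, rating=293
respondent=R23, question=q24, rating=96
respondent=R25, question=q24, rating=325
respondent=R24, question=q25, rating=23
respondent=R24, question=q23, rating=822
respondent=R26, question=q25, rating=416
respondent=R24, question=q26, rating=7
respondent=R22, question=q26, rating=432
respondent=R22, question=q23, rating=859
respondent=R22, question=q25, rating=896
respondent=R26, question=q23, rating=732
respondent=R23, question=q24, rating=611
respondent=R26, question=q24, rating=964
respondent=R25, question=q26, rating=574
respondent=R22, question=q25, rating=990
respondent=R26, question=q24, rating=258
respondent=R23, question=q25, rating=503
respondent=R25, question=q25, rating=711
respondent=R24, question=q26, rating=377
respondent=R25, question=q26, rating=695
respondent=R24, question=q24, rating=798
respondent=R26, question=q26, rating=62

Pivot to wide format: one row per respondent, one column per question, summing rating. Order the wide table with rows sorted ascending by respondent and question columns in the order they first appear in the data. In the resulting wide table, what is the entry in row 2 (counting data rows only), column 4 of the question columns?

489

With rows sorted ascending by respondent, row 2 is respondent=R23. question columns in first-appearance order: q24, q25, q26, q23; column 4 is q23.
Long rows with respondent=R23, question=q23: 176 + 313 = 489.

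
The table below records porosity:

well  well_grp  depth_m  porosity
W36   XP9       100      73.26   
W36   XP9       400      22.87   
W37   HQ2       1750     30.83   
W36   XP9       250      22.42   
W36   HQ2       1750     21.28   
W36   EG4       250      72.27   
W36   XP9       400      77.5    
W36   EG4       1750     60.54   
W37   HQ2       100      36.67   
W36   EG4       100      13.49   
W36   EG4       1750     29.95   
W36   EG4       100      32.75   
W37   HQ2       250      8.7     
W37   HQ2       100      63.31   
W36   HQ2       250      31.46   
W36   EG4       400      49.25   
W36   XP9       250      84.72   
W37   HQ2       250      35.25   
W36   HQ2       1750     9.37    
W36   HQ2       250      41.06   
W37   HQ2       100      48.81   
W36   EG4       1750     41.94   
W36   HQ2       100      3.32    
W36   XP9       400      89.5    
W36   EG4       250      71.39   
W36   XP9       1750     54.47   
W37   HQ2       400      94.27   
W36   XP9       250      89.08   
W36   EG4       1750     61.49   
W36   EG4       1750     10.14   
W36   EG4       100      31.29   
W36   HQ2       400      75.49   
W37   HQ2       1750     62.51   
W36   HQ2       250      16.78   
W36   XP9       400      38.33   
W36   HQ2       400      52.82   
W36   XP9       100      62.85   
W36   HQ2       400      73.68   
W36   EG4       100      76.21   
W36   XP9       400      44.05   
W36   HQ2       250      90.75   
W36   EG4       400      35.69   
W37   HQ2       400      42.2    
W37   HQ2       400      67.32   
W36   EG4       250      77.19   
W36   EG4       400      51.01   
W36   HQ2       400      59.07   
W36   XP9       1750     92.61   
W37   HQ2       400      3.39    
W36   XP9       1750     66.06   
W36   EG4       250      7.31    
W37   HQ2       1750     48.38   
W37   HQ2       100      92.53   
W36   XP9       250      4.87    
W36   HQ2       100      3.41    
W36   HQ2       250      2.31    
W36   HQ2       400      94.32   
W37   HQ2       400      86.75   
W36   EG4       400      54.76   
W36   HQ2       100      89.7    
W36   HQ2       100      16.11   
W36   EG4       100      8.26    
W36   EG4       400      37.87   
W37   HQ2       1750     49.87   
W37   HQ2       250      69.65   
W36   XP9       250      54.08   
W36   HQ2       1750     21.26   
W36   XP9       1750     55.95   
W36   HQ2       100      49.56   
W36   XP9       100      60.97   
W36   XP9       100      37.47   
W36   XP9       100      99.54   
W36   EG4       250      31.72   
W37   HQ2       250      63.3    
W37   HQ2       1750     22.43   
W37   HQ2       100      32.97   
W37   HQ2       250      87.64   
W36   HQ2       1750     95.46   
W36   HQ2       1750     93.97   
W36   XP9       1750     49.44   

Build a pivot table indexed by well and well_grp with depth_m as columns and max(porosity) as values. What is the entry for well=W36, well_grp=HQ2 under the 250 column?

Rows with well=W36, well_grp=HQ2 and depth_m=250: porosity values are 31.46, 41.06, 16.78, 90.75, 2.31.
max(31.46, 41.06, 16.78, 90.75, 2.31) = 90.75.

90.75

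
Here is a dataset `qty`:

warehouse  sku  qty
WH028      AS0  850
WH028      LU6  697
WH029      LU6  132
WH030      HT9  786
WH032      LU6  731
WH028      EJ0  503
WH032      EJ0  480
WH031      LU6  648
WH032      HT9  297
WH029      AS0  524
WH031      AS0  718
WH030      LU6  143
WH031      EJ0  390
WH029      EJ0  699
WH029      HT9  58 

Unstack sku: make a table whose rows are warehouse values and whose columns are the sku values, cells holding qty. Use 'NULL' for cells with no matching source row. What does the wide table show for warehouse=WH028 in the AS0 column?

850

The long row with warehouse=WH028, sku=AS0 has qty=850.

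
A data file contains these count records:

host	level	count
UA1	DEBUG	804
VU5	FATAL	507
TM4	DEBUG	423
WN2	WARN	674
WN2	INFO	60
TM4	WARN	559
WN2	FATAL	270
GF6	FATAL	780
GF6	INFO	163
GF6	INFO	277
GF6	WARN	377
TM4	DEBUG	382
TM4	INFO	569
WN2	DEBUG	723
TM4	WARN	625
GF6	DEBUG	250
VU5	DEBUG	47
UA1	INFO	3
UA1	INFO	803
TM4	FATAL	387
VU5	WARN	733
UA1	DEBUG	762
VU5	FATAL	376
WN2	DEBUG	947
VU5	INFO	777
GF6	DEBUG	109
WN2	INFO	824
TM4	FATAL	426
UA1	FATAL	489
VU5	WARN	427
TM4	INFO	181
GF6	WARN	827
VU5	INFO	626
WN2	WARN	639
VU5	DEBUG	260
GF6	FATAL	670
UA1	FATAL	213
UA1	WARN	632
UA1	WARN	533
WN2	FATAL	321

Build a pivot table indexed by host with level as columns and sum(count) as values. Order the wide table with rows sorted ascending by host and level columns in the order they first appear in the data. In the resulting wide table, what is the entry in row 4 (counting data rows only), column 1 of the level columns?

With rows sorted ascending by host, row 4 is host=VU5. level columns in first-appearance order: DEBUG, FATAL, WARN, INFO; column 1 is DEBUG.
Long rows with host=VU5, level=DEBUG: 47 + 260 = 307.

307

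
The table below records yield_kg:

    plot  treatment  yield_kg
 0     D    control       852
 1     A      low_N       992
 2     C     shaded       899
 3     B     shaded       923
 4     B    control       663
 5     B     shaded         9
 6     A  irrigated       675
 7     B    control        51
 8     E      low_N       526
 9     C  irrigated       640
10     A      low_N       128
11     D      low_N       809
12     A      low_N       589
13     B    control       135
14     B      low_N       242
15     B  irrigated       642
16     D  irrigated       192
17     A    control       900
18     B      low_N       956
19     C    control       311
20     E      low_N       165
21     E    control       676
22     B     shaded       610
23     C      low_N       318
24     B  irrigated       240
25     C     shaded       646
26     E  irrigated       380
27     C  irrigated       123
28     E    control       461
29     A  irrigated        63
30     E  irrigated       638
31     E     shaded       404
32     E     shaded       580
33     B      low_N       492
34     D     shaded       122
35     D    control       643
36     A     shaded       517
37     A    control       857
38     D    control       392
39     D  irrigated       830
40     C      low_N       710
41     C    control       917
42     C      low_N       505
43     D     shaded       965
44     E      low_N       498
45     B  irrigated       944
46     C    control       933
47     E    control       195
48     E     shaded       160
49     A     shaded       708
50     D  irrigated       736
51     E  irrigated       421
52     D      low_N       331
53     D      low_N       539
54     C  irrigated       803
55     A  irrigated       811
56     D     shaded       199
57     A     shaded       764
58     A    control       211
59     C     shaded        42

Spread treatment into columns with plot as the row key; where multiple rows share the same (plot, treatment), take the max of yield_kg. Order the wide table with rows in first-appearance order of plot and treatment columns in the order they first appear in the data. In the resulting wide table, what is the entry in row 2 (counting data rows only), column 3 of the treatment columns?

764

With rows in first-appearance order of plot, row 2 is plot=A. treatment columns in first-appearance order: control, low_N, shaded, irrigated; column 3 is shaded.
Long rows with plot=A, treatment=shaded: max(517, 708, 764) = 764.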